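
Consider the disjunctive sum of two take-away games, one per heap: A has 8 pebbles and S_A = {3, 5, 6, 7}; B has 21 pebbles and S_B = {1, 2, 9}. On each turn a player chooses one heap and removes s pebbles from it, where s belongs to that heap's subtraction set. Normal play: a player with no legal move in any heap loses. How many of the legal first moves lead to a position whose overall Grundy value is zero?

Heap A, S = {3, 5, 6, 7}:
G(0) = 0
G(1) = mex{} = 0
G(2) = mex{} = 0
G(3) = mex{0} = 1
G(4) = mex{0} = 1
G(5) = mex{0,0} = 1
G(6) = mex{1,0,0} = 2
G(7) = mex{1,0,0,0} = 2
G(8) = mex{1,1,0,0} = 2
G_A(8) = 2.
Heap B, S = {1, 2, 9}:
G(0) = 0
G(1) = mex{0} = 1
G(2) = mex{1,0} = 2
G(3) = mex{2,1} = 0
G(4) = mex{0,2} = 1
G(5) = mex{1,0} = 2
G(6) = mex{2,1} = 0
G(7) = mex{0,2} = 1
G(8) = mex{1,0} = 2
G(9) = mex{2,1,0} = 3
G(10) = mex{3,2,1} = 0
G(11) = mex{0,3,2} = 1
G(12) = mex{1,0,0} = 2
G(13) = mex{2,1,1} = 0
G(14) = mex{0,2,2} = 1
G(15) = mex{1,0,0} = 2
G(16) = mex{2,1,1} = 0
G(17) = mex{0,2,2} = 1
G(18) = mex{1,0,3} = 2
G(19) = mex{2,1,0} = 3
G(20) = mex{3,2,1} = 0
G(21) = mex{0,3,2} = 1
G_B(21) = 1.
Combined Grundy value = 2 ⊕ 1 = 3.
A winning move leaves total XOR = 0, i.e. changes one component's Grundy value g to g ⊕ X where X is the current total.
Heap A: need g' = 2⊕3 = 1. Options: 8−3→G=1, 8−5→G=1, 8−6→G=0, 8−7→G=0. Hits: 2.
Heap B: need g' = 1⊕3 = 2. Options: 21−1→G=0, 21−2→G=3, 21−9→G=2. Hits: 1.

3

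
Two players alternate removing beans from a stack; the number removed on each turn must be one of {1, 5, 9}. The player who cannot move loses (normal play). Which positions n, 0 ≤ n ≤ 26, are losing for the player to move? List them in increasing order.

G(0) = 0
G(1) = mex{0} = 1
G(2) = mex{1} = 0
G(3) = mex{0} = 1
G(4) = mex{1} = 0
G(5) = mex{0,0} = 1
G(6) = mex{1,1} = 0
G(7) = mex{0,0} = 1
G(8) = mex{1,1} = 0
G(9) = mex{0,0,0} = 1
G(10) = mex{1,1,1} = 0
G(11) = mex{0,0,0} = 1
G(12) = mex{1,1,1} = 0
G(13) = mex{0,0,0} = 1
G(14) = mex{1,1,1} = 0
G(15) = mex{0,0,0} = 1
G(16) = mex{1,1,1} = 0
G(17) = mex{0,0,0} = 1
G(18) = mex{1,1,1} = 0
G(19) = mex{0,0,0} = 1
G(20) = mex{1,1,1} = 0
G(21) = mex{0,0,0} = 1
G(22) = mex{1,1,1} = 0
G(23) = mex{0,0,0} = 1
G(24) = mex{1,1,1} = 0
G(25) = mex{0,0,0} = 1
G(26) = mex{1,1,1} = 0
P-positions are exactly the n with G(n) = 0.

0, 2, 4, 6, 8, 10, 12, 14, 16, 18, 20, 22, 24, 26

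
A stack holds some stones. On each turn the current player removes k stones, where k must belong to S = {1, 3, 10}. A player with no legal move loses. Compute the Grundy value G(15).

G(0) = 0
G(1) = mex{0} = 1
G(2) = mex{1} = 0
G(3) = mex{0,0} = 1
G(4) = mex{1,1} = 0
G(5) = mex{0,0} = 1
G(6) = mex{1,1} = 0
G(7) = mex{0,0} = 1
G(8) = mex{1,1} = 0
G(9) = mex{0,0} = 1
G(10) = mex{1,1,0} = 2
G(11) = mex{2,0,1} = 3
G(12) = mex{3,1,0} = 2
G(13) = mex{2,2,1} = 0
G(14) = mex{0,3,0} = 1
G(15) = mex{1,2,1} = 0

0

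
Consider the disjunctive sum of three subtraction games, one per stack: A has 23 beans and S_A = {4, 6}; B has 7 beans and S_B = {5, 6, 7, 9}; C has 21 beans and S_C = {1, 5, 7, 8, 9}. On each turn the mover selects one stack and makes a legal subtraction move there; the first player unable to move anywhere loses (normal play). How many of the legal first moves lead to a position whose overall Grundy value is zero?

0

Stack A, S = {4, 6}:
n :  0  1  2  3  4  5  6  7  8  9 10 11 12 13 14 15 16 17 18 19 20 21 22 23
G :  0  0  0  0  1  1  1  1  2  2  0  0  0  0  1  1  1  1  2  2  0  0  0  0
G_A(23) = 0.
Stack B, S = {5, 6, 7, 9}:
n : 0 1 2 3 4 5 6 7
G : 0 0 0 0 0 1 1 1
G_B(7) = 1.
Stack C, S = {1, 5, 7, 8, 9}:
n :  0  1  2  3  4  5  6  7  8  9 10 11 12 13 14 15 16 17 18 19 20 21
G :  0  1  0  1  0  1  0  1  2  3  2  3  2  3  2  3  0  1  0  1  0  1
G_C(21) = 1.
Combined Grundy value = 0 ⊕ 1 ⊕ 1 = 0.
A winning move leaves total XOR = 0, i.e. changes one component's Grundy value g to g ⊕ X where X is the current total.
Stack A: target g' = 0⊕0 = 0, but every legal move changes the Grundy value (mex property), so 0 moves.
Stack B: target g' = 1⊕0 = 1, but every legal move changes the Grundy value (mex property), so 0 moves.
Stack C: target g' = 1⊕0 = 1, but every legal move changes the Grundy value (mex property), so 0 moves.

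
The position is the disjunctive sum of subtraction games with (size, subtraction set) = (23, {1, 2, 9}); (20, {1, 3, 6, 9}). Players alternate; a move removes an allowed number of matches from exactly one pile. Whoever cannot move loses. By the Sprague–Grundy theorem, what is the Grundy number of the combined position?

Pile A, S = {1, 2, 9}:
G(0) = 0
G(1) = mex{0} = 1
G(2) = mex{1,0} = 2
G(3) = mex{2,1} = 0
G(4) = mex{0,2} = 1
G(5) = mex{1,0} = 2
G(6) = mex{2,1} = 0
G(7) = mex{0,2} = 1
G(8) = mex{1,0} = 2
G(9) = mex{2,1,0} = 3
G(10) = mex{3,2,1} = 0
G(11) = mex{0,3,2} = 1
G(12) = mex{1,0,0} = 2
G(13) = mex{2,1,1} = 0
G(14) = mex{0,2,2} = 1
G(15) = mex{1,0,0} = 2
G(16) = mex{2,1,1} = 0
G(17) = mex{0,2,2} = 1
G(18) = mex{1,0,3} = 2
G(19) = mex{2,1,0} = 3
G(20) = mex{3,2,1} = 0
G(21) = mex{0,3,2} = 1
G(22) = mex{1,0,0} = 2
G(23) = mex{2,1,1} = 0
G_A(23) = 0.
Pile B, S = {1, 3, 6, 9}:
G(0) = 0
G(1) = mex{0} = 1
G(2) = mex{1} = 0
G(3) = mex{0,0} = 1
G(4) = mex{1,1} = 0
G(5) = mex{0,0} = 1
G(6) = mex{1,1,0} = 2
G(7) = mex{2,0,1} = 3
G(8) = mex{3,1,0} = 2
G(9) = mex{2,2,1,0} = 3
G(10) = mex{3,3,0,1} = 2
G(11) = mex{2,2,1,0} = 3
G(12) = mex{3,3,2,1} = 0
G(13) = mex{0,2,3,0} = 1
G(14) = mex{1,3,2,1} = 0
G(15) = mex{0,0,3,2} = 1
G(16) = mex{1,1,2,3} = 0
G(17) = mex{0,0,3,2} = 1
G(18) = mex{1,1,0,3} = 2
G(19) = mex{2,0,1,2} = 3
G(20) = mex{3,1,0,3} = 2
G_B(20) = 2.
Combined Grundy value = 0 ⊕ 2 = 2.

2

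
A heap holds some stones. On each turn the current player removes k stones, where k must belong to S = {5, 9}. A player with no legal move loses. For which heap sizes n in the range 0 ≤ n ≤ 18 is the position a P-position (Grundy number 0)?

0, 1, 2, 3, 4, 14, 15, 16, 17, 18

G(0) = 0
G(1) = mex{} = 0
G(2) = mex{} = 0
G(3) = mex{} = 0
G(4) = mex{} = 0
G(5) = mex{0} = 1
G(6) = mex{0} = 1
G(7) = mex{0} = 1
G(8) = mex{0} = 1
G(9) = mex{0,0} = 1
G(10) = mex{1,0} = 2
G(11) = mex{1,0} = 2
G(12) = mex{1,0} = 2
G(13) = mex{1,0} = 2
G(14) = mex{1,1} = 0
G(15) = mex{2,1} = 0
G(16) = mex{2,1} = 0
G(17) = mex{2,1} = 0
G(18) = mex{2,1} = 0
P-positions are exactly the n with G(n) = 0.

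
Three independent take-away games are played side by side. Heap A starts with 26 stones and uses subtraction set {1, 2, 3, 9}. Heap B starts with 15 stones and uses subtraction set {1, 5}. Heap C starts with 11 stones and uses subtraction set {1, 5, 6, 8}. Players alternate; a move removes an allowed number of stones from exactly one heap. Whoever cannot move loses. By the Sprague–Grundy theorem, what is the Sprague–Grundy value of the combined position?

3

Heap A, S = {1, 2, 3, 9}:
G(0) = 0
G(1) = mex{0} = 1
G(2) = mex{1,0} = 2
G(3) = mex{2,1,0} = 3
G(4) = mex{3,2,1} = 0
G(5) = mex{0,3,2} = 1
G(6) = mex{1,0,3} = 2
G(7) = mex{2,1,0} = 3
G(8) = mex{3,2,1} = 0
G(9) = mex{0,3,2,0} = 1
G(10) = mex{1,0,3,1} = 2
G(11) = mex{2,1,0,2} = 3
G(12) = mex{3,2,1,3} = 0
G(13) = mex{0,3,2,0} = 1
G(14) = mex{1,0,3,1} = 2
G(15) = mex{2,1,0,2} = 3
G(16) = mex{3,2,1,3} = 0
G(17) = mex{0,3,2,0} = 1
G(18) = mex{1,0,3,1} = 2
G(19) = mex{2,1,0,2} = 3
G(20) = mex{3,2,1,3} = 0
G(21) = mex{0,3,2,0} = 1
G(22) = mex{1,0,3,1} = 2
G(23) = mex{2,1,0,2} = 3
G(24) = mex{3,2,1,3} = 0
G(25) = mex{0,3,2,0} = 1
G(26) = mex{1,0,3,1} = 2
G_A(26) = 2.
Heap B, S = {1, 5}:
n :  0  1  2  3  4  5  6  7  8  9 10 11 12 13 14 15
G :  0  1  0  1  0  1  0  1  0  1  0  1  0  1  0  1
G_B(15) = 1.
Heap C, S = {1, 5, 6, 8}:
G(0) = 0
G(1) = mex{0} = 1
G(2) = mex{1} = 0
G(3) = mex{0} = 1
G(4) = mex{1} = 0
G(5) = mex{0,0} = 1
G(6) = mex{1,1,0} = 2
G(7) = mex{2,0,1} = 3
G(8) = mex{3,1,0,0} = 2
G(9) = mex{2,0,1,1} = 3
G(10) = mex{3,1,0,0} = 2
G(11) = mex{2,2,1,1} = 0
G_C(11) = 0.
Combined Grundy value = 2 ⊕ 1 ⊕ 0 = 3.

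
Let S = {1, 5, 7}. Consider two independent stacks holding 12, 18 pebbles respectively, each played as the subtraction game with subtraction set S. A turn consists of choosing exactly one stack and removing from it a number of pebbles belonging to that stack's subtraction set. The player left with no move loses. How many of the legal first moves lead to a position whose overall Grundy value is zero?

All stacks use S = {1, 5, 7}:
n :  0  1  2  3  4  5  6  7  8  9 10 11 12 13 14 15 16 17 18
G :  0  1  0  1  0  1  0  1  0  1  0  1  0  1  0  1  0  1  0
Stack A: G(12) = 0.
Stack B: G(18) = 0.
Combined Grundy value = 0 ⊕ 0 = 0.
A winning move leaves total XOR = 0, i.e. changes one component's Grundy value g to g ⊕ X where X is the current total.
Stack A: target g' = 0⊕0 = 0, but every legal move changes the Grundy value (mex property), so 0 moves.
Stack B: target g' = 0⊕0 = 0, but every legal move changes the Grundy value (mex property), so 0 moves.

0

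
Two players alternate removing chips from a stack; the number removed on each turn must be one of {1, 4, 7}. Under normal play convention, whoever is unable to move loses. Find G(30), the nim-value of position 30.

1

G(0) = 0
G(1) = mex{0} = 1
G(2) = mex{1} = 0
G(3) = mex{0} = 1
G(4) = mex{1,0} = 2
G(5) = mex{2,1} = 0
G(6) = mex{0,0} = 1
G(7) = mex{1,1,0} = 2
G(8) = mex{2,2,1} = 0
G(9) = mex{0,0,0} = 1
G(10) = mex{1,1,1} = 0
G(11) = mex{0,2,2} = 1
G(12) = mex{1,0,0} = 2
G(13) = mex{2,1,1} = 0
G(14) = mex{0,0,2} = 1
G(15) = mex{1,1,0} = 2
G(16) = mex{2,2,1} = 0
G(17) = mex{0,0,0} = 1
G(18) = mex{1,1,1} = 0
G(19) = mex{0,2,2} = 1
G(20) = mex{1,0,0} = 2
G(21) = mex{2,1,1} = 0
G(22) = mex{0,0,2} = 1
G(23) = mex{1,1,0} = 2
G(24) = mex{2,2,1} = 0
G(25) = mex{0,0,0} = 1
G(26) = mex{1,1,1} = 0
G(27) = mex{0,2,2} = 1
G(28) = mex{1,0,0} = 2
G(29) = mex{2,1,1} = 0
G(30) = mex{0,0,2} = 1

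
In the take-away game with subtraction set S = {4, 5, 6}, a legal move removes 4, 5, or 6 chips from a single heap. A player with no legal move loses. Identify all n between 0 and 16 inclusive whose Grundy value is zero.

0, 1, 2, 3, 10, 11, 12, 13

n :  0  1  2  3  4  5  6  7  8  9 10 11 12 13 14 15 16
G :  0  0  0  0  1  1  1  1  2  2  0  0  0  0  1  1  1
P-positions are exactly the n with G(n) = 0.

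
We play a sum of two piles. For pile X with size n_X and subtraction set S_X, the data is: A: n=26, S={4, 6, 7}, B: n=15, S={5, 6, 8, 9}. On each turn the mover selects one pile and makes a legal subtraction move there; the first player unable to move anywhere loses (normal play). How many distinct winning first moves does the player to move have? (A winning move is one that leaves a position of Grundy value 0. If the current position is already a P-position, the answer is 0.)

4

Pile A, S = {4, 6, 7}:
n :  0  1  2  3  4  5  6  7  8  9 10 11 12 13 14 15 16 17 18 19 20 21 22 23 24 25 26
G :  0  0  0  0  1  1  1  1  2  2  2  0  0  0  0  1  1  1  1  2  2  2  0  0  0  0  1
G_A(26) = 1.
Pile B, S = {5, 6, 8, 9}:
G(0) = 0
G(1) = mex{} = 0
G(2) = mex{} = 0
G(3) = mex{} = 0
G(4) = mex{} = 0
G(5) = mex{0} = 1
G(6) = mex{0,0} = 1
G(7) = mex{0,0} = 1
G(8) = mex{0,0,0} = 1
G(9) = mex{0,0,0,0} = 1
G(10) = mex{1,0,0,0} = 2
G(11) = mex{1,1,0,0} = 2
G(12) = mex{1,1,0,0} = 2
G(13) = mex{1,1,1,0} = 2
G(14) = mex{1,1,1,1} = 0
G(15) = mex{2,1,1,1} = 0
G_B(15) = 0.
Combined Grundy value = 1 ⊕ 0 = 1.
A winning move leaves total XOR = 0, i.e. changes one component's Grundy value g to g ⊕ X where X is the current total.
Pile A: need g' = 1⊕1 = 0. Options: 26−4→G=0, 26−6→G=2, 26−7→G=2. Hits: 1.
Pile B: need g' = 0⊕1 = 1. Options: 15−5→G=2, 15−6→G=1, 15−8→G=1, 15−9→G=1. Hits: 3.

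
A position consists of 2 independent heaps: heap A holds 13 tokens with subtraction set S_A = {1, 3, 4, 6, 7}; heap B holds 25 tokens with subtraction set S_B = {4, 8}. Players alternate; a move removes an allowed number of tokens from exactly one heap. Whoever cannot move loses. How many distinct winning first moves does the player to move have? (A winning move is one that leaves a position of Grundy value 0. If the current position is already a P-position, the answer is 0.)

Heap A, S = {1, 3, 4, 6, 7}:
G(0) = 0
G(1) = mex{0} = 1
G(2) = mex{1} = 0
G(3) = mex{0,0} = 1
G(4) = mex{1,1,0} = 2
G(5) = mex{2,0,1} = 3
G(6) = mex{3,1,0,0} = 2
G(7) = mex{2,2,1,1,0} = 3
G(8) = mex{3,3,2,0,1} = 4
G(9) = mex{4,2,3,1,0} = 5
G(10) = mex{5,3,2,2,1} = 0
G(11) = mex{0,4,3,3,2} = 1
G(12) = mex{1,5,4,2,3} = 0
G(13) = mex{0,0,5,3,2} = 1
G_A(13) = 1.
Heap B, S = {4, 8}:
n :  0  1  2  3  4  5  6  7  8  9 10 11 12 13 14 15 16 17 18 19 20 21 22 23 24 25
G :  0  0  0  0  1  1  1  1  2  2  2  2  0  0  0  0  1  1  1  1  2  2  2  2  0  0
G_B(25) = 0.
Combined Grundy value = 1 ⊕ 0 = 1.
A winning move leaves total XOR = 0, i.e. changes one component's Grundy value g to g ⊕ X where X is the current total.
Heap A: need g' = 1⊕1 = 0. Options: 13−1→G=0, 13−3→G=0, 13−4→G=5, 13−6→G=3, 13−7→G=2. Hits: 2.
Heap B: need g' = 0⊕1 = 1. Options: 25−4→G=2, 25−8→G=1. Hits: 1.

3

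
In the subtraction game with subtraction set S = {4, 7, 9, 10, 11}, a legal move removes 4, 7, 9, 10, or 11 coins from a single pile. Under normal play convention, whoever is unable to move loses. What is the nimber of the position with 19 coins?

G(0) = 0
G(1) = mex{} = 0
G(2) = mex{} = 0
G(3) = mex{} = 0
G(4) = mex{0} = 1
G(5) = mex{0} = 1
G(6) = mex{0} = 1
G(7) = mex{0,0} = 1
G(8) = mex{1,0} = 2
G(9) = mex{1,0,0} = 2
G(10) = mex{1,0,0,0} = 2
G(11) = mex{1,1,0,0,0} = 2
G(12) = mex{2,1,0,0,0} = 3
G(13) = mex{2,1,1,0,0} = 3
G(14) = mex{2,1,1,1,0} = 3
G(15) = mex{2,2,1,1,1} = 0
G(16) = mex{3,2,1,1,1} = 0
G(17) = mex{3,2,2,1,1} = 0
G(18) = mex{3,2,2,2,1} = 0
G(19) = mex{0,3,2,2,2} = 1

1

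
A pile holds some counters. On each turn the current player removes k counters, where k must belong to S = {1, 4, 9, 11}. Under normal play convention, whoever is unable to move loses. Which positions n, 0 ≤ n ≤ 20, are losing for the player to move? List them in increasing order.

0, 2, 5, 7, 10, 12, 15, 17, 20

n :  0  1  2  3  4  5  6  7  8  9 10 11 12 13 14 15 16 17 18 19 20
G :  0  1  0  1  2  0  1  0  1  2  0  1  0  1  2  0  1  0  1  2  0
P-positions are exactly the n with G(n) = 0.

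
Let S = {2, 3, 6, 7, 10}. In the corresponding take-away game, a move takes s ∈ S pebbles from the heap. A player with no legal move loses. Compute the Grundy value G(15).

1

G(0) = 0
G(1) = mex{} = 0
G(2) = mex{0} = 1
G(3) = mex{0,0} = 1
G(4) = mex{1,0} = 2
G(5) = mex{1,1} = 0
G(6) = mex{2,1,0} = 3
G(7) = mex{0,2,0,0} = 1
G(8) = mex{3,0,1,0} = 2
G(9) = mex{1,3,1,1} = 0
G(10) = mex{2,1,2,1,0} = 3
G(11) = mex{0,2,0,2,0} = 1
G(12) = mex{3,0,3,0,1} = 2
G(13) = mex{1,3,1,3,1} = 0
G(14) = mex{2,1,2,1,2} = 0
G(15) = mex{0,2,0,2,0} = 1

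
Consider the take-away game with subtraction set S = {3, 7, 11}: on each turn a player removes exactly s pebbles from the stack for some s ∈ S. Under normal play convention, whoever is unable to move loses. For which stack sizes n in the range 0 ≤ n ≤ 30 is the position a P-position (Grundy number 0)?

G(0) = 0
G(1) = mex{} = 0
G(2) = mex{} = 0
G(3) = mex{0} = 1
G(4) = mex{0} = 1
G(5) = mex{0} = 1
G(6) = mex{1} = 0
G(7) = mex{1,0} = 2
G(8) = mex{1,0} = 2
G(9) = mex{0,0} = 1
G(10) = mex{2,1} = 0
G(11) = mex{2,1,0} = 3
G(12) = mex{1,1,0} = 2
G(13) = mex{0,0,0} = 1
G(14) = mex{3,2,1} = 0
G(15) = mex{2,2,1} = 0
G(16) = mex{1,1,1} = 0
G(17) = mex{0,0,0} = 1
G(18) = mex{0,3,2} = 1
G(19) = mex{0,2,2} = 1
G(20) = mex{1,1,1} = 0
G(21) = mex{1,0,0} = 2
G(22) = mex{1,0,3} = 2
G(23) = mex{0,0,2} = 1
G(24) = mex{2,1,1} = 0
G(25) = mex{2,1,0} = 3
G(26) = mex{1,1,0} = 2
G(27) = mex{0,0,0} = 1
G(28) = mex{3,2,1} = 0
G(29) = mex{2,2,1} = 0
G(30) = mex{1,1,1} = 0
P-positions are exactly the n with G(n) = 0.

0, 1, 2, 6, 10, 14, 15, 16, 20, 24, 28, 29, 30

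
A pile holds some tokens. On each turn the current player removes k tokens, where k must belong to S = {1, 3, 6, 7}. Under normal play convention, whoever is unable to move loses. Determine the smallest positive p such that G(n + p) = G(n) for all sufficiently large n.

n :  0  1  2  3  4  5  6  7  8  9 10 11 12 13 14 15 16 17 18 19 20 21 22 23 24 25
G :  0  1  0  1  0  1  2  3  2  3  2  3  0  1  0  1  0  1  2  3  2  3  2  3  0  1
G(n+12) = G(n) holds for n = 0,…,6 (a full window of length max(S) = 7), so the sequence is purely periodic with period 12.

12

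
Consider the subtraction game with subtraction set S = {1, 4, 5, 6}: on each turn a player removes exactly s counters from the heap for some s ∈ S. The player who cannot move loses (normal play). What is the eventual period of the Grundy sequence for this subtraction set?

9

G(0) = 0
G(1) = mex{0} = 1
G(2) = mex{1} = 0
G(3) = mex{0} = 1
G(4) = mex{1,0} = 2
G(5) = mex{2,1,0} = 3
G(6) = mex{3,0,1,0} = 2
G(7) = mex{2,1,0,1} = 3
G(8) = mex{3,2,1,0} = 4
G(9) = mex{4,3,2,1} = 0
G(10) = mex{0,2,3,2} = 1
G(11) = mex{1,3,2,3} = 0
G(12) = mex{0,4,3,2} = 1
G(13) = mex{1,0,4,3} = 2
G(14) = mex{2,1,0,4} = 3
G(15) = mex{3,0,1,0} = 2
G(16) = mex{2,1,0,1} = 3
G(17) = mex{3,2,1,0} = 4
G(18) = mex{4,3,2,1} = 0
G(19) = mex{0,2,3,2} = 1
G(n+9) = G(n) holds for n = 0,…,5 (a full window of length max(S) = 6), so the sequence is purely periodic with period 9.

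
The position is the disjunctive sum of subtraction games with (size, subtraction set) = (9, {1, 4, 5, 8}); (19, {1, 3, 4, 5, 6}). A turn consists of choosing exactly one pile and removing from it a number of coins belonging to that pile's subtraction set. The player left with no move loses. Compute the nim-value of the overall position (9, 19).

Pile A, S = {1, 4, 5, 8}:
G(0) = 0
G(1) = mex{0} = 1
G(2) = mex{1} = 0
G(3) = mex{0} = 1
G(4) = mex{1,0} = 2
G(5) = mex{2,1,0} = 3
G(6) = mex{3,0,1} = 2
G(7) = mex{2,1,0} = 3
G(8) = mex{3,2,1,0} = 4
G(9) = mex{4,3,2,1} = 0
G_A(9) = 0.
Pile B, S = {1, 3, 4, 5, 6}:
n :  0  1  2  3  4  5  6  7  8  9 10 11 12 13 14 15 16 17 18 19
G :  0  1  0  1  2  3  2  3  4  0  1  0  1  2  3  2  3  4  0  1
G_B(19) = 1.
Combined Grundy value = 0 ⊕ 1 = 1.

1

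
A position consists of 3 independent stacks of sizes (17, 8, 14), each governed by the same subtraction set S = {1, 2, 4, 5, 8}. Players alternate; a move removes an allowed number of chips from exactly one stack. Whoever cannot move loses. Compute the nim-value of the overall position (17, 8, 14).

2

All stacks use S = {1, 2, 4, 5, 8}:
n :  0  1  2  3  4  5  6  7  8  9 10 11 12 13 14 15 16 17
G :  0  1  2  0  1  2  0  1  2  0  1  2  0  1  2  0  1  2
Stack A: G(17) = 2.
Stack B: G(8) = 2.
Stack C: G(14) = 2.
Combined Grundy value = 2 ⊕ 2 ⊕ 2 = 2.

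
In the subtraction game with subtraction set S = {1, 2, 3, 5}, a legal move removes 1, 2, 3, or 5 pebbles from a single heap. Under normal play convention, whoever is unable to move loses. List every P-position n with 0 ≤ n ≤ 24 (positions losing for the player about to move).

G(0) = 0
G(1) = mex{0} = 1
G(2) = mex{1,0} = 2
G(3) = mex{2,1,0} = 3
G(4) = mex{3,2,1} = 0
G(5) = mex{0,3,2,0} = 1
G(6) = mex{1,0,3,1} = 2
G(7) = mex{2,1,0,2} = 3
G(8) = mex{3,2,1,3} = 0
G(9) = mex{0,3,2,0} = 1
G(10) = mex{1,0,3,1} = 2
G(11) = mex{2,1,0,2} = 3
G(12) = mex{3,2,1,3} = 0
G(13) = mex{0,3,2,0} = 1
G(14) = mex{1,0,3,1} = 2
G(15) = mex{2,1,0,2} = 3
G(16) = mex{3,2,1,3} = 0
G(17) = mex{0,3,2,0} = 1
G(18) = mex{1,0,3,1} = 2
G(19) = mex{2,1,0,2} = 3
G(20) = mex{3,2,1,3} = 0
G(21) = mex{0,3,2,0} = 1
G(22) = mex{1,0,3,1} = 2
G(23) = mex{2,1,0,2} = 3
G(24) = mex{3,2,1,3} = 0
P-positions are exactly the n with G(n) = 0.

0, 4, 8, 12, 16, 20, 24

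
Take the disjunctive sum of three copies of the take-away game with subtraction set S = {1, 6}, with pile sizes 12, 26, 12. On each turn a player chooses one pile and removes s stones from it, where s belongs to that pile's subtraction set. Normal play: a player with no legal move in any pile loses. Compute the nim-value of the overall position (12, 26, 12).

All piles use S = {1, 6}:
G(0) = 0
G(1) = mex{0} = 1
G(2) = mex{1} = 0
G(3) = mex{0} = 1
G(4) = mex{1} = 0
G(5) = mex{0} = 1
G(6) = mex{1,0} = 2
G(7) = mex{2,1} = 0
G(8) = mex{0,0} = 1
G(9) = mex{1,1} = 0
G(10) = mex{0,0} = 1
G(11) = mex{1,1} = 0
G(12) = mex{0,2} = 1
G(13) = mex{1,0} = 2
G(14) = mex{2,1} = 0
G(15) = mex{0,0} = 1
G(16) = mex{1,1} = 0
G(17) = mex{0,0} = 1
G(18) = mex{1,1} = 0
G(19) = mex{0,2} = 1
G(20) = mex{1,0} = 2
G(21) = mex{2,1} = 0
G(22) = mex{0,0} = 1
G(23) = mex{1,1} = 0
G(24) = mex{0,0} = 1
G(25) = mex{1,1} = 0
G(26) = mex{0,2} = 1
Pile A: G(12) = 1.
Pile B: G(26) = 1.
Pile C: G(12) = 1.
Combined Grundy value = 1 ⊕ 1 ⊕ 1 = 1.

1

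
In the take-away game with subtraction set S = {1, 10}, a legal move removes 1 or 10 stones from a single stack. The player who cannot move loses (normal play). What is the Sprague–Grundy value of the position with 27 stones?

n :  0  1  2  3  4  5  6  7  8  9 10 11 12 13 14 15 16 17 18 19 20 21 22 23 24 25 26 27
G :  0  1  0  1  0  1  0  1  0  1  2  0  1  0  1  0  1  0  1  0  1  2  0  1  0  1  0  1

1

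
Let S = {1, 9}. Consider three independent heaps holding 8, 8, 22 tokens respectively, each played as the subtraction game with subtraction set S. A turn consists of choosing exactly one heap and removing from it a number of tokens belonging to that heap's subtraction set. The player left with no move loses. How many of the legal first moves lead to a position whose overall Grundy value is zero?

All heaps use S = {1, 9}:
n :  0  1  2  3  4  5  6  7  8  9 10 11 12 13 14 15 16 17 18 19 20 21 22
G :  0  1  0  1  0  1  0  1  0  1  0  1  0  1  0  1  0  1  0  1  0  1  0
Heap A: G(8) = 0.
Heap B: G(8) = 0.
Heap C: G(22) = 0.
Combined Grundy value = 0 ⊕ 0 ⊕ 0 = 0.
A winning move leaves total XOR = 0, i.e. changes one component's Grundy value g to g ⊕ X where X is the current total.
Heap A: target g' = 0⊕0 = 0, but every legal move changes the Grundy value (mex property), so 0 moves.
Heap B: target g' = 0⊕0 = 0, but every legal move changes the Grundy value (mex property), so 0 moves.
Heap C: target g' = 0⊕0 = 0, but every legal move changes the Grundy value (mex property), so 0 moves.

0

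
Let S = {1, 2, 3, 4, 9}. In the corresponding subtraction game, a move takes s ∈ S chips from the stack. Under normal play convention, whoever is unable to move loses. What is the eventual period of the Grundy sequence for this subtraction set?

n :  0  1  2  3  4  5  6  7  8  9 10 11 12 13 14 15
G :  0  1  2  3  4  0  1  2  3  4  0  1  2  3  4  0
G(n+5) = G(n) holds for n = 0,…,8 (a full window of length max(S) = 9), so the sequence is purely periodic with period 5.

5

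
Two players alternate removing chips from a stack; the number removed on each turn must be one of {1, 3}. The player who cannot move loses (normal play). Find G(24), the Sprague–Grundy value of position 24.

G(0) = 0
G(1) = mex{0} = 1
G(2) = mex{1} = 0
G(3) = mex{0,0} = 1
G(4) = mex{1,1} = 0
G(5) = mex{0,0} = 1
G(6) = mex{1,1} = 0
G(7) = mex{0,0} = 1
G(8) = mex{1,1} = 0
G(9) = mex{0,0} = 1
G(10) = mex{1,1} = 0
G(11) = mex{0,0} = 1
G(12) = mex{1,1} = 0
G(13) = mex{0,0} = 1
G(14) = mex{1,1} = 0
G(15) = mex{0,0} = 1
G(16) = mex{1,1} = 0
G(17) = mex{0,0} = 1
G(18) = mex{1,1} = 0
G(19) = mex{0,0} = 1
G(20) = mex{1,1} = 0
G(21) = mex{0,0} = 1
G(22) = mex{1,1} = 0
G(23) = mex{0,0} = 1
G(24) = mex{1,1} = 0

0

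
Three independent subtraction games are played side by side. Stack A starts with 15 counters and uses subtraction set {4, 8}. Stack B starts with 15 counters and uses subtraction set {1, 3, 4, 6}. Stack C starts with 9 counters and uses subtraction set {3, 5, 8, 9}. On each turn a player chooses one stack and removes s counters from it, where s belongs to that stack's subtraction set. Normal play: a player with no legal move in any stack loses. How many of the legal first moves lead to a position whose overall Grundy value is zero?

Stack A, S = {4, 8}:
G(0) = 0
G(1) = mex{} = 0
G(2) = mex{} = 0
G(3) = mex{} = 0
G(4) = mex{0} = 1
G(5) = mex{0} = 1
G(6) = mex{0} = 1
G(7) = mex{0} = 1
G(8) = mex{1,0} = 2
G(9) = mex{1,0} = 2
G(10) = mex{1,0} = 2
G(11) = mex{1,0} = 2
G(12) = mex{2,1} = 0
G(13) = mex{2,1} = 0
G(14) = mex{2,1} = 0
G(15) = mex{2,1} = 0
G_A(15) = 0.
Stack B, S = {1, 3, 4, 6}:
n :  0  1  2  3  4  5  6  7  8  9 10 11 12 13 14 15
G :  0  1  0  1  2  3  2  0  1  0  1  2  3  2  0  1
G_B(15) = 1.
Stack C, S = {3, 5, 8, 9}:
n : 0 1 2 3 4 5 6 7 8 9
G : 0 0 0 1 1 1 2 2 2 3
G_C(9) = 3.
Combined Grundy value = 0 ⊕ 1 ⊕ 3 = 2.
A winning move leaves total XOR = 0, i.e. changes one component's Grundy value g to g ⊕ X where X is the current total.
Stack A: need g' = 0⊕2 = 2. Options: 15−4→G=2, 15−8→G=1. Hits: 1.
Stack B: need g' = 1⊕2 = 3. Options: 15−1→G=0, 15−3→G=3, 15−4→G=2, 15−6→G=0. Hits: 1.
Stack C: need g' = 3⊕2 = 1. Options: 9−3→G=2, 9−5→G=1, 9−8→G=0, 9−9→G=0. Hits: 1.

3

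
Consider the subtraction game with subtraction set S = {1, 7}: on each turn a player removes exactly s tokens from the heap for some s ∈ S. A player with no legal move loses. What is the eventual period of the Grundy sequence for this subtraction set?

n :  0  1  2  3  4  5  6  7  8  9 10 11 12 13 14
G :  0  1  0  1  0  1  0  1  0  1  0  1  0  1  0
G(n+2) = G(n) holds for n = 0,…,6 (a full window of length max(S) = 7), so the sequence is purely periodic with period 2.

2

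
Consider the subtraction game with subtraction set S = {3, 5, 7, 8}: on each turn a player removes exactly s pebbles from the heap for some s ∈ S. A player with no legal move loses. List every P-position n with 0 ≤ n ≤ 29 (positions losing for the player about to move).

0, 1, 2, 11, 12, 13, 22, 23, 24

G(0) = 0
G(1) = mex{} = 0
G(2) = mex{} = 0
G(3) = mex{0} = 1
G(4) = mex{0} = 1
G(5) = mex{0,0} = 1
G(6) = mex{1,0} = 2
G(7) = mex{1,0,0} = 2
G(8) = mex{1,1,0,0} = 2
G(9) = mex{2,1,0,0} = 3
G(10) = mex{2,1,1,0} = 3
G(11) = mex{2,2,1,1} = 0
G(12) = mex{3,2,1,1} = 0
G(13) = mex{3,2,2,1} = 0
G(14) = mex{0,3,2,2} = 1
G(15) = mex{0,3,2,2} = 1
G(16) = mex{0,0,3,2} = 1
G(17) = mex{1,0,3,3} = 2
G(18) = mex{1,0,0,3} = 2
G(19) = mex{1,1,0,0} = 2
G(20) = mex{2,1,0,0} = 3
G(21) = mex{2,1,1,0} = 3
G(22) = mex{2,2,1,1} = 0
G(23) = mex{3,2,1,1} = 0
G(24) = mex{3,2,2,1} = 0
G(25) = mex{0,3,2,2} = 1
G(26) = mex{0,3,2,2} = 1
G(27) = mex{0,0,3,2} = 1
G(28) = mex{1,0,3,3} = 2
G(29) = mex{1,0,0,3} = 2
P-positions are exactly the n with G(n) = 0.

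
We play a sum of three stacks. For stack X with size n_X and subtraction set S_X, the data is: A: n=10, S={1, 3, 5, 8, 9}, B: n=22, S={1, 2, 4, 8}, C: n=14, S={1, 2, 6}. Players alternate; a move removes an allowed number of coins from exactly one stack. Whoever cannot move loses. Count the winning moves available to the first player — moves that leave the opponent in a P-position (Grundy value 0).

6

Stack A, S = {1, 3, 5, 8, 9}:
G(0) = 0
G(1) = mex{0} = 1
G(2) = mex{1} = 0
G(3) = mex{0,0} = 1
G(4) = mex{1,1} = 0
G(5) = mex{0,0,0} = 1
G(6) = mex{1,1,1} = 0
G(7) = mex{0,0,0} = 1
G(8) = mex{1,1,1,0} = 2
G(9) = mex{2,0,0,1,0} = 3
G(10) = mex{3,1,1,0,1} = 2
G_A(10) = 2.
Stack B, S = {1, 2, 4, 8}:
G(0) = 0
G(1) = mex{0} = 1
G(2) = mex{1,0} = 2
G(3) = mex{2,1} = 0
G(4) = mex{0,2,0} = 1
G(5) = mex{1,0,1} = 2
G(6) = mex{2,1,2} = 0
G(7) = mex{0,2,0} = 1
G(8) = mex{1,0,1,0} = 2
G(9) = mex{2,1,2,1} = 0
G(10) = mex{0,2,0,2} = 1
G(11) = mex{1,0,1,0} = 2
G(12) = mex{2,1,2,1} = 0
G(13) = mex{0,2,0,2} = 1
G(14) = mex{1,0,1,0} = 2
G(15) = mex{2,1,2,1} = 0
G(16) = mex{0,2,0,2} = 1
G(17) = mex{1,0,1,0} = 2
G(18) = mex{2,1,2,1} = 0
G(19) = mex{0,2,0,2} = 1
G(20) = mex{1,0,1,0} = 2
G(21) = mex{2,1,2,1} = 0
G(22) = mex{0,2,0,2} = 1
G_B(22) = 1.
Stack C, S = {1, 2, 6}:
n :  0  1  2  3  4  5  6  7  8  9 10 11 12 13 14
G :  0  1  2  0  1  2  3  0  1  2  0  1  2  3  0
G_C(14) = 0.
Combined Grundy value = 2 ⊕ 1 ⊕ 0 = 3.
A winning move leaves total XOR = 0, i.e. changes one component's Grundy value g to g ⊕ X where X is the current total.
Stack A: need g' = 2⊕3 = 1. Options: 10−1→G=3, 10−3→G=1, 10−5→G=1, 10−8→G=0, 10−9→G=1. Hits: 3.
Stack B: need g' = 1⊕3 = 2. Options: 22−1→G=0, 22−2→G=2, 22−4→G=0, 22−8→G=2. Hits: 2.
Stack C: need g' = 0⊕3 = 3. Options: 14−1→G=3, 14−2→G=2, 14−6→G=1. Hits: 1.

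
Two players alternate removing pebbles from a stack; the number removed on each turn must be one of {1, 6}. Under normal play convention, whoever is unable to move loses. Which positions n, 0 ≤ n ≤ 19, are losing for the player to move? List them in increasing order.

0, 2, 4, 7, 9, 11, 14, 16, 18

n :  0  1  2  3  4  5  6  7  8  9 10 11 12 13 14 15 16 17 18 19
G :  0  1  0  1  0  1  2  0  1  0  1  0  1  2  0  1  0  1  0  1
P-positions are exactly the n with G(n) = 0.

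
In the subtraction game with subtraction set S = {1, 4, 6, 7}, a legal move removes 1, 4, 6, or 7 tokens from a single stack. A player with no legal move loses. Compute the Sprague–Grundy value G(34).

G(0) = 0
G(1) = mex{0} = 1
G(2) = mex{1} = 0
G(3) = mex{0} = 1
G(4) = mex{1,0} = 2
G(5) = mex{2,1} = 0
G(6) = mex{0,0,0} = 1
G(7) = mex{1,1,1,0} = 2
G(8) = mex{2,2,0,1} = 3
G(9) = mex{3,0,1,0} = 2
G(10) = mex{2,1,2,1} = 0
G(11) = mex{0,2,0,2} = 1
G(12) = mex{1,3,1,0} = 2
G(13) = mex{2,2,2,1} = 0
G(14) = mex{0,0,3,2} = 1
G(15) = mex{1,1,2,3} = 0
G(16) = mex{0,2,0,2} = 1
G(17) = mex{1,0,1,0} = 2
G(18) = mex{2,1,2,1} = 0
G(19) = mex{0,0,0,2} = 1
G(20) = mex{1,1,1,0} = 2
G(21) = mex{2,2,0,1} = 3
G(22) = mex{3,0,1,0} = 2
G(23) = mex{2,1,2,1} = 0
G(24) = mex{0,2,0,2} = 1
G(25) = mex{1,3,1,0} = 2
G(26) = mex{2,2,2,1} = 0
G(27) = mex{0,0,3,2} = 1
G(28) = mex{1,1,2,3} = 0
G(29) = mex{0,2,0,2} = 1
G(30) = mex{1,0,1,0} = 2
G(31) = mex{2,1,2,1} = 0
G(32) = mex{0,0,0,2} = 1
G(33) = mex{1,1,1,0} = 2
G(34) = mex{2,2,0,1} = 3

3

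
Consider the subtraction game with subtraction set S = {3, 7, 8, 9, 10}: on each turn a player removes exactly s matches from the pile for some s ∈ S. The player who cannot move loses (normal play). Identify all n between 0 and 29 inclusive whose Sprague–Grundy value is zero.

n :  0  1  2  3  4  5  6  7  8  9 10 11 12 13 14 15 16 17 18 19 20 21 22 23 24 25 26 27 28 29
G :  0  0  0  1  1  1  0  2  2  1  3  3  2  2  4  3  3  0  0  0  1  1  1  0  2  2  1  3  3  2
P-positions are exactly the n with G(n) = 0.

0, 1, 2, 6, 17, 18, 19, 23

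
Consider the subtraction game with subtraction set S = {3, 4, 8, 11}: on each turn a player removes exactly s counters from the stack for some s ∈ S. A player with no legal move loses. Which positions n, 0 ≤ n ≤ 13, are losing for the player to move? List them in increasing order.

0, 1, 2, 7

G(0) = 0
G(1) = mex{} = 0
G(2) = mex{} = 0
G(3) = mex{0} = 1
G(4) = mex{0,0} = 1
G(5) = mex{0,0} = 1
G(6) = mex{1,0} = 2
G(7) = mex{1,1} = 0
G(8) = mex{1,1,0} = 2
G(9) = mex{2,1,0} = 3
G(10) = mex{0,2,0} = 1
G(11) = mex{2,0,1,0} = 3
G(12) = mex{3,2,1,0} = 4
G(13) = mex{1,3,1,0} = 2
P-positions are exactly the n with G(n) = 0.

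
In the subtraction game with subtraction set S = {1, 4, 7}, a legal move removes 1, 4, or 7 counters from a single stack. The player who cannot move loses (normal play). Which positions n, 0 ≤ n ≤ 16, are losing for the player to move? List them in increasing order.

n :  0  1  2  3  4  5  6  7  8  9 10 11 12 13 14 15 16
G :  0  1  0  1  2  0  1  2  0  1  0  1  2  0  1  2  0
P-positions are exactly the n with G(n) = 0.

0, 2, 5, 8, 10, 13, 16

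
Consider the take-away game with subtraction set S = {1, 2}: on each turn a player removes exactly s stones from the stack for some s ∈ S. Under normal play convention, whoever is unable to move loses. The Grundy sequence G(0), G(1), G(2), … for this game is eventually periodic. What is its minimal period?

G(0) = 0
G(1) = mex{0} = 1
G(2) = mex{1,0} = 2
G(3) = mex{2,1} = 0
G(4) = mex{0,2} = 1
G(5) = mex{1,0} = 2
G(6) = mex{2,1} = 0
G(7) = mex{0,2} = 1
G(8) = mex{1,0} = 2
G(9) = mex{2,1} = 0
G(10) = mex{0,2} = 1
G(11) = mex{1,0} = 2
G(12) = mex{2,1} = 0
G(13) = mex{0,2} = 1
G(14) = mex{1,0} = 2
G(n+3) = G(n) holds for n = 0,…,1 (a full window of length max(S) = 2), so the sequence is purely periodic with period 3.

3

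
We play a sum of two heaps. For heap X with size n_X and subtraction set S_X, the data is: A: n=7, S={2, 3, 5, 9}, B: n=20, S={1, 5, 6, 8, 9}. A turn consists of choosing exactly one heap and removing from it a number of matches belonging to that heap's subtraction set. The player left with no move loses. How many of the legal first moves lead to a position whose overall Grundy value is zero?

3

Heap A, S = {2, 3, 5, 9}:
G(0) = 0
G(1) = mex{} = 0
G(2) = mex{0} = 1
G(3) = mex{0,0} = 1
G(4) = mex{1,0} = 2
G(5) = mex{1,1,0} = 2
G(6) = mex{2,1,0} = 3
G(7) = mex{2,2,1} = 0
G_A(7) = 0.
Heap B, S = {1, 5, 6, 8, 9}:
G(0) = 0
G(1) = mex{0} = 1
G(2) = mex{1} = 0
G(3) = mex{0} = 1
G(4) = mex{1} = 0
G(5) = mex{0,0} = 1
G(6) = mex{1,1,0} = 2
G(7) = mex{2,0,1} = 3
G(8) = mex{3,1,0,0} = 2
G(9) = mex{2,0,1,1,0} = 3
G(10) = mex{3,1,0,0,1} = 2
G(11) = mex{2,2,1,1,0} = 3
G(12) = mex{3,3,2,0,1} = 4
G(13) = mex{4,2,3,1,0} = 5
G(14) = mex{5,3,2,2,1} = 0
G(15) = mex{0,2,3,3,2} = 1
G(16) = mex{1,3,2,2,3} = 0
G(17) = mex{0,4,3,3,2} = 1
G(18) = mex{1,5,4,2,3} = 0
G(19) = mex{0,0,5,3,2} = 1
G(20) = mex{1,1,0,4,3} = 2
G_B(20) = 2.
Combined Grundy value = 0 ⊕ 2 = 2.
A winning move leaves total XOR = 0, i.e. changes one component's Grundy value g to g ⊕ X where X is the current total.
Heap A: need g' = 0⊕2 = 2. Options: 7−2→G=2, 7−3→G=2, 7−5→G=1. Hits: 2.
Heap B: need g' = 2⊕2 = 0. Options: 20−1→G=1, 20−5→G=1, 20−6→G=0, 20−8→G=4, 20−9→G=3. Hits: 1.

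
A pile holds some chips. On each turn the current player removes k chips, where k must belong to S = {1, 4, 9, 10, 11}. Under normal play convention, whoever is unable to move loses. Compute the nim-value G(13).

4

G(0) = 0
G(1) = mex{0} = 1
G(2) = mex{1} = 0
G(3) = mex{0} = 1
G(4) = mex{1,0} = 2
G(5) = mex{2,1} = 0
G(6) = mex{0,0} = 1
G(7) = mex{1,1} = 0
G(8) = mex{0,2} = 1
G(9) = mex{1,0,0} = 2
G(10) = mex{2,1,1,0} = 3
G(11) = mex{3,0,0,1,0} = 2
G(12) = mex{2,1,1,0,1} = 3
G(13) = mex{3,2,2,1,0} = 4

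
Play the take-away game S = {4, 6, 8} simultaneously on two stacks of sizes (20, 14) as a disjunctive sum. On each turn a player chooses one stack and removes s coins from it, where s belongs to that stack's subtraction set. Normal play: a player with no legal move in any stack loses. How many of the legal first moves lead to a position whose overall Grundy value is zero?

4

All stacks use S = {4, 6, 8}:
n :  0  1  2  3  4  5  6  7  8  9 10 11 12 13 14 15 16 17 18 19 20
G :  0  0  0  0  1  1  1  1  2  2  2  2  0  0  0  0  1  1  1  1  2
Stack A: G(20) = 2.
Stack B: G(14) = 0.
Combined Grundy value = 2 ⊕ 0 = 2.
A winning move leaves total XOR = 0, i.e. changes one component's Grundy value g to g ⊕ X where X is the current total.
Stack A: need g' = 2⊕2 = 0. Options: 20−4→G=1, 20−6→G=0, 20−8→G=0. Hits: 2.
Stack B: need g' = 0⊕2 = 2. Options: 14−4→G=2, 14−6→G=2, 14−8→G=1. Hits: 2.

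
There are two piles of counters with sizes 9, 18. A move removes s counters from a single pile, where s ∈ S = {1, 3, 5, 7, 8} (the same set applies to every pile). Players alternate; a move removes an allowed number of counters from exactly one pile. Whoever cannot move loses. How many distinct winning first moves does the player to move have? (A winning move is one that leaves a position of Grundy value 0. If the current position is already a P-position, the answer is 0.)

All piles use S = {1, 3, 5, 7, 8}:
G(0) = 0
G(1) = mex{0} = 1
G(2) = mex{1} = 0
G(3) = mex{0,0} = 1
G(4) = mex{1,1} = 0
G(5) = mex{0,0,0} = 1
G(6) = mex{1,1,1} = 0
G(7) = mex{0,0,0,0} = 1
G(8) = mex{1,1,1,1,0} = 2
G(9) = mex{2,0,0,0,1} = 3
G(10) = mex{3,1,1,1,0} = 2
G(11) = mex{2,2,0,0,1} = 3
G(12) = mex{3,3,1,1,0} = 2
G(13) = mex{2,2,2,0,1} = 3
G(14) = mex{3,3,3,1,0} = 2
G(15) = mex{2,2,2,2,1} = 0
G(16) = mex{0,3,3,3,2} = 1
G(17) = mex{1,2,2,2,3} = 0
G(18) = mex{0,0,3,3,2} = 1
Pile A: G(9) = 3.
Pile B: G(18) = 1.
Combined Grundy value = 3 ⊕ 1 = 2.
A winning move leaves total XOR = 0, i.e. changes one component's Grundy value g to g ⊕ X where X is the current total.
Pile A: need g' = 3⊕2 = 1. Options: 9−1→G=2, 9−3→G=0, 9−5→G=0, 9−7→G=0, 9−8→G=1. Hits: 1.
Pile B: need g' = 1⊕2 = 3. Options: 18−1→G=0, 18−3→G=0, 18−5→G=3, 18−7→G=3, 18−8→G=2. Hits: 2.

3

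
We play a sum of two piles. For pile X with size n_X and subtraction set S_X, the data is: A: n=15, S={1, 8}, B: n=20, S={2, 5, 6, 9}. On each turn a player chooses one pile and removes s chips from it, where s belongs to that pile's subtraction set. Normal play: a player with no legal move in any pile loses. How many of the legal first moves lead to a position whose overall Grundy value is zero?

Pile A, S = {1, 8}:
n :  0  1  2  3  4  5  6  7  8  9 10 11 12 13 14 15
G :  0  1  0  1  0  1  0  1  2  0  1  0  1  0  1  0
G_A(15) = 0.
Pile B, S = {2, 5, 6, 9}:
n :  0  1  2  3  4  5  6  7  8  9 10 11 12 13 14 15 16 17 18 19 20
G :  0  0  1  1  0  2  1  3  0  2  1  0  0  1  1  0  2  1  3  0  2
G_B(20) = 2.
Combined Grundy value = 0 ⊕ 2 = 2.
A winning move leaves total XOR = 0, i.e. changes one component's Grundy value g to g ⊕ X where X is the current total.
Pile A: need g' = 0⊕2 = 2. Options: 15−1→G=1, 15−8→G=1. Hits: 0.
Pile B: need g' = 2⊕2 = 0. Options: 20−2→G=3, 20−5→G=0, 20−6→G=1, 20−9→G=0. Hits: 2.

2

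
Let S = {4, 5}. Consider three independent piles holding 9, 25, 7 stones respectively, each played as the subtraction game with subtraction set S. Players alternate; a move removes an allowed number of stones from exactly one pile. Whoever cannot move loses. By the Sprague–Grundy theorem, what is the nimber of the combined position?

All piles use S = {4, 5}:
n :  0  1  2  3  4  5  6  7  8  9 10 11 12 13 14 15 16 17 18 19 20 21 22 23 24 25
G :  0  0  0  0  1  1  1  1  2  0  0  0  0  1  1  1  1  2  0  0  0  0  1  1  1  1
Pile A: G(9) = 0.
Pile B: G(25) = 1.
Pile C: G(7) = 1.
Combined Grundy value = 0 ⊕ 1 ⊕ 1 = 0.

0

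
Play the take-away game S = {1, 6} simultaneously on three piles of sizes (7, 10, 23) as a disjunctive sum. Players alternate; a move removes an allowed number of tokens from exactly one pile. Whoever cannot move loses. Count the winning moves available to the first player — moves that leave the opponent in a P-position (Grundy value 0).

All piles use S = {1, 6}:
n :  0  1  2  3  4  5  6  7  8  9 10 11 12 13 14 15 16 17 18 19 20 21 22 23
G :  0  1  0  1  0  1  2  0  1  0  1  0  1  2  0  1  0  1  0  1  2  0  1  0
Pile A: G(7) = 0.
Pile B: G(10) = 1.
Pile C: G(23) = 0.
Combined Grundy value = 0 ⊕ 1 ⊕ 0 = 1.
A winning move leaves total XOR = 0, i.e. changes one component's Grundy value g to g ⊕ X where X is the current total.
Pile A: need g' = 0⊕1 = 1. Options: 7−1→G=2, 7−6→G=1. Hits: 1.
Pile B: need g' = 1⊕1 = 0. Options: 10−1→G=0, 10−6→G=0. Hits: 2.
Pile C: need g' = 0⊕1 = 1. Options: 23−1→G=1, 23−6→G=1. Hits: 2.

5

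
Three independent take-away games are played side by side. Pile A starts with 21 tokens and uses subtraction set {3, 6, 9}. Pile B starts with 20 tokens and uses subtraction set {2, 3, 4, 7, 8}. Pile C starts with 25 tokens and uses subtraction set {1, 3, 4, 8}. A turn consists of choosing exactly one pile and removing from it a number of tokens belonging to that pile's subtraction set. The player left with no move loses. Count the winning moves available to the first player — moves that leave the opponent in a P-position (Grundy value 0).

Pile A, S = {3, 6, 9}:
n :  0  1  2  3  4  5  6  7  8  9 10 11 12 13 14 15 16 17 18 19 20 21
G :  0  0  0  1  1  1  2  2  2  3  3  3  0  0  0  1  1  1  2  2  2  3
G_A(21) = 3.
Pile B, S = {2, 3, 4, 7, 8}:
n :  0  1  2  3  4  5  6  7  8  9 10 11 12 13 14 15 16 17 18 19 20
G :  0  0  1  1  2  2  0  3  1  4  2  0  0  1  1  2  2  0  3  1  4
G_B(20) = 4.
Pile C, S = {1, 3, 4, 8}:
G(0) = 0
G(1) = mex{0} = 1
G(2) = mex{1} = 0
G(3) = mex{0,0} = 1
G(4) = mex{1,1,0} = 2
G(5) = mex{2,0,1} = 3
G(6) = mex{3,1,0} = 2
G(7) = mex{2,2,1} = 0
G(8) = mex{0,3,2,0} = 1
G(9) = mex{1,2,3,1} = 0
G(10) = mex{0,0,2,0} = 1
G(11) = mex{1,1,0,1} = 2
G(12) = mex{2,0,1,2} = 3
G(13) = mex{3,1,0,3} = 2
G(14) = mex{2,2,1,2} = 0
G(15) = mex{0,3,2,0} = 1
G(16) = mex{1,2,3,1} = 0
G(17) = mex{0,0,2,0} = 1
G(18) = mex{1,1,0,1} = 2
G(19) = mex{2,0,1,2} = 3
G(20) = mex{3,1,0,3} = 2
G(21) = mex{2,2,1,2} = 0
G(22) = mex{0,3,2,0} = 1
G(23) = mex{1,2,3,1} = 0
G(24) = mex{0,0,2,0} = 1
G(25) = mex{1,1,0,1} = 2
G_C(25) = 2.
Combined Grundy value = 3 ⊕ 4 ⊕ 2 = 5.
A winning move leaves total XOR = 0, i.e. changes one component's Grundy value g to g ⊕ X where X is the current total.
Pile A: need g' = 3⊕5 = 6. Options: 21−3→G=2, 21−6→G=1, 21−9→G=0. Hits: 0.
Pile B: need g' = 4⊕5 = 1. Options: 20−2→G=3, 20−3→G=0, 20−4→G=2, 20−7→G=1, 20−8→G=0. Hits: 1.
Pile C: need g' = 2⊕5 = 7. Options: 25−1→G=1, 25−3→G=1, 25−4→G=0, 25−8→G=1. Hits: 0.

1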